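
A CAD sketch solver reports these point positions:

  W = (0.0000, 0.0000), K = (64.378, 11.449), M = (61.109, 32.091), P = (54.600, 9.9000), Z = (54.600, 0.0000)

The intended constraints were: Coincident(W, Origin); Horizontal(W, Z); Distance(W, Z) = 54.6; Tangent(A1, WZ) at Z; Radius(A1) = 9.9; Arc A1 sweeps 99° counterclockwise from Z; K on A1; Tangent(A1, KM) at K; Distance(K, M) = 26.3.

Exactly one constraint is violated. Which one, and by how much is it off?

Distance(K, M) = 26.3 — off by 5.40.

W = (0.00, 0.00) ✓; W.y = 0.00, Z.y = 0.00 ✓; |WZ| = 54.60 ✓; ∠(PZ, ZW) = 90.00° ✓; |PZ| = 9.900 ✓; bearing(P→K) − bearing(P→Z) = 99.00° ✓; |PK| = 9.900 ✓; ∠(PK, KM) = 90.00° ✓; |KM| = 20.90 ✗.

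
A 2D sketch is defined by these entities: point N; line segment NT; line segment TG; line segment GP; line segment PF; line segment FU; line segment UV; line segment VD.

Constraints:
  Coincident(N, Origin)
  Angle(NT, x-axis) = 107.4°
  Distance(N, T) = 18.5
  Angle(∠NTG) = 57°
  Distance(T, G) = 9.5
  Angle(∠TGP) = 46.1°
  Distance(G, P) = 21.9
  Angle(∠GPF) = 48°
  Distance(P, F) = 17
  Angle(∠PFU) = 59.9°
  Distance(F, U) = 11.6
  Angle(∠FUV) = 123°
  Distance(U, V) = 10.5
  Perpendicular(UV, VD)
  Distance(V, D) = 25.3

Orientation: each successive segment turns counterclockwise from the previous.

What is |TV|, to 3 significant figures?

15.1

∠PFU = 59.9° gives FU at -104° from the x-axis; with |FU| = 11.6, U = (-4.77, 12.4). ∠FUV = 123.0° gives UV at -46.6° from the x-axis; with |UV| = 10.5, V = (2.45, 4.82). Then |TV| = |V − T| = 15.1.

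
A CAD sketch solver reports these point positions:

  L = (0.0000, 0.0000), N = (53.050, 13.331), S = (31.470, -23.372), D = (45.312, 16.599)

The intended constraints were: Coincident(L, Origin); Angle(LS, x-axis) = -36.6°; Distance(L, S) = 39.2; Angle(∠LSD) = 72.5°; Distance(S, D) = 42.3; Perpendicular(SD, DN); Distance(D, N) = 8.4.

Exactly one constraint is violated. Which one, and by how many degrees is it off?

Perpendicular(SD, DN) — off by 3.79°.

L = (0.00, 0.00) ✓; LS at -36.60° ✓; |LS| = 39.20 ✓; ∠LSD = 72.50° ✓; |SD| = 42.30 ✓; ∠(SD, DN) = 93.79° ✗; |DN| = 8.400 ✓.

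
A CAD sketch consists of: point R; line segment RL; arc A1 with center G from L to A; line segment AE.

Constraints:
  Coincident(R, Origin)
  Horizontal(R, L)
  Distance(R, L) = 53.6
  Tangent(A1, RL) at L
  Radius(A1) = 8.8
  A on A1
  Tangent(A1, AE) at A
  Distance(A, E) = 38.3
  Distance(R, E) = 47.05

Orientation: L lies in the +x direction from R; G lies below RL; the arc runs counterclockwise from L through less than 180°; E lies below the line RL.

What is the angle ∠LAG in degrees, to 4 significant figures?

59.34°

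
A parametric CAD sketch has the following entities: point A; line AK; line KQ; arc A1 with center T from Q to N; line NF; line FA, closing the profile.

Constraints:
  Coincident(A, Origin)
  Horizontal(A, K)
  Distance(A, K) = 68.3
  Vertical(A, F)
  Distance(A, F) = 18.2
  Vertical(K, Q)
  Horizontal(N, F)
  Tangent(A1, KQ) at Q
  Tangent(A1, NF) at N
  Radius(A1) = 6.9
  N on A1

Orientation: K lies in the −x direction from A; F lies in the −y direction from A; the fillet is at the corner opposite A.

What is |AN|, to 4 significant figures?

64.04

A is at the origin; AK is horizontal with |AK| = 68.3 and K on the −x side, so K = (-68.30, 0.000). A and F share the same x with |AF| = 18.2 and F on the −y side, so F = (0.000, -18.20). The virtual corner opposite A is at (-68.30, -18.20). The tangent condition forces TQ to be normal to KQ and tangency of A1 to NF means the radius TN is perpendicular to NF, with radius 6.9, so the center T sits 6.9 in from both sides at T = (-61.40, -11.30). That places the tangent points at Q = (-68.30, -11.30) on KQ and N = (-61.40, -18.20) on NF. Then |AN| = |N − A| = 64.04.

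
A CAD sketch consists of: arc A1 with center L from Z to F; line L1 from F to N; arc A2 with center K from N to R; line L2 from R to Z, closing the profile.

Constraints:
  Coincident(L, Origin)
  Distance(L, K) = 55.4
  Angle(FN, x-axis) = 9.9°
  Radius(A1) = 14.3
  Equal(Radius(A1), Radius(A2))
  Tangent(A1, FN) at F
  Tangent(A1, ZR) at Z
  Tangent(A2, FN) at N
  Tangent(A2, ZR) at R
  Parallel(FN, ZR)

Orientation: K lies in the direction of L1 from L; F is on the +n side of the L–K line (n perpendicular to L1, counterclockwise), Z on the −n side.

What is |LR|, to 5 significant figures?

57.216

The slot axis is L1's direction at 9.9°, so u = (cos 9.9°, sin 9.9°) = (0.98511, 0.17193) and n = (−sin 9.9°, cos 9.9°) = (-0.17193, 0.98511). L is at the origin and K lies 55.4 along u from L, so K = 55.4·u = (54.575, 9.5249). Tangency of A1 to both parallel lines with radius 14.3 puts F and Z at L ± 14.3·n: F = (-2.4586, 14.087), Z = (2.4586, -14.087). Equal radii place N and R the same way about K: N = K + 14.3·n = (52.116, 23.612), R = K − 14.3·n = (57.034, -4.5622). Then |LR| = |R − L| = 57.216.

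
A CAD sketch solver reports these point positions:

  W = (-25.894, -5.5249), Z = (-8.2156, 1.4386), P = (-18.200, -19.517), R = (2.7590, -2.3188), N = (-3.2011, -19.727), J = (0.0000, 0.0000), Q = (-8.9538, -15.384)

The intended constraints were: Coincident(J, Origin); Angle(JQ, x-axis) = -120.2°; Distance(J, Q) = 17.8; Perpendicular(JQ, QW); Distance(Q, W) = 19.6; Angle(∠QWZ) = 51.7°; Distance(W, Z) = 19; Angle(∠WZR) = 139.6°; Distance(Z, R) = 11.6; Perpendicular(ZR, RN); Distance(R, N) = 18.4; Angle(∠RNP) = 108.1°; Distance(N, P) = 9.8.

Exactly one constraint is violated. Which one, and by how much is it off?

Distance(N, P) = 9.8 — off by 5.20.

J = (0.00, 0.00) ✓; JQ at -120.2° ✓; |JQ| = 17.80 ✓; ∠(JQ, QW) = 90.00° ✓; |QW| = 19.60 ✓; ∠QWZ = 51.70° ✓; |WZ| = 19.00 ✓; ∠WZR = 139.6° ✓; |ZR| = 11.60 ✓; ∠(ZR, RN) = 90.00° ✓; |RN| = 18.40 ✓; ∠RNP = 108.1° ✓; |NP| = 15.00 ✗.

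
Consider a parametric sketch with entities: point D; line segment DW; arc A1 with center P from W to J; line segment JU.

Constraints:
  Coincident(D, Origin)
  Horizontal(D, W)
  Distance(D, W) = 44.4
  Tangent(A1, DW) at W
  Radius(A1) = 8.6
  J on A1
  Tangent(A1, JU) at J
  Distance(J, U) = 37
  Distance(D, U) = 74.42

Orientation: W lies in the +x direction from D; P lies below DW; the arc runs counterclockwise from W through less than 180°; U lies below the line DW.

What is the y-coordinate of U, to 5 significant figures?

-42.837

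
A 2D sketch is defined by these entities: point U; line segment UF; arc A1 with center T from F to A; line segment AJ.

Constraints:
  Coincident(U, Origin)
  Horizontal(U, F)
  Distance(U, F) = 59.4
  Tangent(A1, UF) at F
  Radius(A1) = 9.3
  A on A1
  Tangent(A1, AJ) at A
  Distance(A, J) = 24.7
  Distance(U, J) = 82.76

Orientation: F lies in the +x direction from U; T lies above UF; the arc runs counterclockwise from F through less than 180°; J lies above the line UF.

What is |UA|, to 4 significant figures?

68.15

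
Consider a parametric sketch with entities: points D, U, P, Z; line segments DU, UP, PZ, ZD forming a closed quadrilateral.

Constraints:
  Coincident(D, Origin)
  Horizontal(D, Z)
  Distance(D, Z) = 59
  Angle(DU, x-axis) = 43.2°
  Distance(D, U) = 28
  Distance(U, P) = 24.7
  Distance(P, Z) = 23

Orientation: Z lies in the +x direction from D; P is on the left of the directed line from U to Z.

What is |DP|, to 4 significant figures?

48.68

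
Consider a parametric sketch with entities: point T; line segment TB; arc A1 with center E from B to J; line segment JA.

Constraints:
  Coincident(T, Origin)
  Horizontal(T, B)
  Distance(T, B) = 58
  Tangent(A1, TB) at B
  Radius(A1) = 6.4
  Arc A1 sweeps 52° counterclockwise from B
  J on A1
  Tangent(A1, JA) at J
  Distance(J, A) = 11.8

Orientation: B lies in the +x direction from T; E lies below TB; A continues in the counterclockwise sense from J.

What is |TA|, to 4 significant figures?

47.18

T is at the origin; TB is horizontal with |TB| = 58.0 and B on the +x side, so B = (58.00, 0.000). A1 meets TB tangentially, so EB is at right angles to TB, so E = B + (0, -6.4) = (58.00, -6.400). On A1, B sits at bearing 90° from E; a 52° counterclockwise sweep puts J at bearing 142°, so J = E + 6.4·(cos 142°, sin 142°) = (52.96, -2.460). A1 meets JA tangentially, so EJ is at right angles to JA, so JA runs along (−sin 142°, cos 142°); with |JA| = 11.8, A = (45.69, -11.76). Then |TA| = |A − T| = 47.18.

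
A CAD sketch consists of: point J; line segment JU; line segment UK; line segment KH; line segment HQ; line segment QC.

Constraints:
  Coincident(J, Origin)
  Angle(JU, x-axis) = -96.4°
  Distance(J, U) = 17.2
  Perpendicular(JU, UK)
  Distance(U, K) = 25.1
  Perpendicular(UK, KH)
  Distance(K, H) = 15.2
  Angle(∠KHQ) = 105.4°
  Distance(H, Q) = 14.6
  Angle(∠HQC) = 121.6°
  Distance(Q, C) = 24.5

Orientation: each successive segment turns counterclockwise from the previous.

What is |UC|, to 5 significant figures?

7.2894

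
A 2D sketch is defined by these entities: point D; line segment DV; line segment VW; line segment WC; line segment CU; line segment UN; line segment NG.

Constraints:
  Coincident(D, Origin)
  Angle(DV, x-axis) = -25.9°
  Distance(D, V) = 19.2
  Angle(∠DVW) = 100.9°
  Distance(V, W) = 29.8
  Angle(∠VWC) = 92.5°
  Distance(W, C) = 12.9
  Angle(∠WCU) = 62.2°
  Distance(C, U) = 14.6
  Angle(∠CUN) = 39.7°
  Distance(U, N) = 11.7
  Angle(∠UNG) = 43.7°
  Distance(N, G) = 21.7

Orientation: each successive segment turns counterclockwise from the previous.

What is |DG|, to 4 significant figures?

20.92

D is at the origin; DV runs at -25.9° with length 19.2, so V = (17.27, -8.387). ∠DVW = 100.9° gives VW at 53.20° from the x-axis; with |VW| = 29.8, W = (35.12, 15.48). ∠VWC = 92.5° gives WC at 140.7° from the x-axis; with |WC| = 12.9, C = (25.14, 23.65). ∠WCU = 62.2° gives CU at -101.5° from the x-axis; with |CU| = 14.6, U = (22.23, 9.339). ∠CUN = 39.7° gives UN at 38.80° from the x-axis; with |UN| = 11.7, N = (31.35, 16.67). ∠UNG = 43.7° gives NG at 175.1° from the x-axis; with |NG| = 21.7, G = (9.727, 18.52). Then |DG| = |G − D| = 20.92.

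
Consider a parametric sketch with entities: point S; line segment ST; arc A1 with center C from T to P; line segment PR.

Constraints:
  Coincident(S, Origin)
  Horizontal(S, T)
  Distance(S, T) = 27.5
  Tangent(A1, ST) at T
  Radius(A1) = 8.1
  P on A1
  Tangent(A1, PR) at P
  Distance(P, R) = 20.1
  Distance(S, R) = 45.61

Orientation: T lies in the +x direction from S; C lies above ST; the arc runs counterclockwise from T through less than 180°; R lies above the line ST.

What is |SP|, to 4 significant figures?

36.48

Checks: |CT| = 8.100 ✓; |CP| = 8.100 ✓; ∠(CP, PR) = 90.00° ✓; |PR| = 20.10 ✓; |SR| = 45.61 ✓.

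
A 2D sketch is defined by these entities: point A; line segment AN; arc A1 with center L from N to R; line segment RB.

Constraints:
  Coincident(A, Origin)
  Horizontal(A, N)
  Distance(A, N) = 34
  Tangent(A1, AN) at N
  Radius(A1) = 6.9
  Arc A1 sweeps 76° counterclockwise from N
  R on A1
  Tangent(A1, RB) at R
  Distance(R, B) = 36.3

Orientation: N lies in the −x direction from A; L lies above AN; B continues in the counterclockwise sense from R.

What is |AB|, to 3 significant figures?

44.5

On A1, N sits at bearing -90° from L; a 76° counterclockwise sweep puts R at bearing -14°, so R = L + 6.9·(cos -14°, sin -14°) = (-27.3, 5.23). Tangency of A1 to RB means the radius LR is perpendicular to RB, so RB runs along (−sin -14°, cos -14°); with |RB| = 36.3, B = (-18.5, 40.5). Then |AB| = |B − A| = 44.5.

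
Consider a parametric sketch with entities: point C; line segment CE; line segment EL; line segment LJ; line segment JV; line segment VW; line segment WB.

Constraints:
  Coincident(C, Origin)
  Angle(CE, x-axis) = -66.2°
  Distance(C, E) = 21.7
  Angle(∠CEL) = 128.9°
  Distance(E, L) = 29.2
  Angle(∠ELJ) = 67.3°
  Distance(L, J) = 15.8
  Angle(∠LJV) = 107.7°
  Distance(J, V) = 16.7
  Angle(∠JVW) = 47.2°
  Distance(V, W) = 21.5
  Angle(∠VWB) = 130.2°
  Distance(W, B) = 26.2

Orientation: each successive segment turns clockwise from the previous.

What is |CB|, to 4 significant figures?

63.72

∠JVW = 47.2° gives VW at -75.10° from the x-axis; with |VW| = 21.5, W = (-0.3396, -40.36). ∠VWB = 130.2° gives WB at -124.9° from the x-axis; with |WB| = 26.2, B = (-15.33, -61.85). Then |CB| = |B − C| = 63.72.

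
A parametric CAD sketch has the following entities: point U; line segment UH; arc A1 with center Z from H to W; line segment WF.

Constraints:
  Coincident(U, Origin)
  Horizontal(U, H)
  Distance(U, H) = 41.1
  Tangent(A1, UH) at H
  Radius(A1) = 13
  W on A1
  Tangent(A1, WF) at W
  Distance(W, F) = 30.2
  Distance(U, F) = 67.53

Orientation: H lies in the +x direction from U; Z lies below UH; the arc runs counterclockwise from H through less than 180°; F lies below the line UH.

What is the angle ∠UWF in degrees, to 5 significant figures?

165.12°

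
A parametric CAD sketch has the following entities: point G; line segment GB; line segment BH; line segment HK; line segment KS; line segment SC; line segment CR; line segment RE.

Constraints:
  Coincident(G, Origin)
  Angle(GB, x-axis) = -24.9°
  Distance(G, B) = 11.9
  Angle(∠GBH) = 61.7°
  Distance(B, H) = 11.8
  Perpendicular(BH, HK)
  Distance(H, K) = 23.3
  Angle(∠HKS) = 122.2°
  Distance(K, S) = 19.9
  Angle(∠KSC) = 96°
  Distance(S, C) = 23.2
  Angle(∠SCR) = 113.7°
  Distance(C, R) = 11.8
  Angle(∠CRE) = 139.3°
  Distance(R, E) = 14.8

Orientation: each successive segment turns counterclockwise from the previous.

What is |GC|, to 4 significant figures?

25.56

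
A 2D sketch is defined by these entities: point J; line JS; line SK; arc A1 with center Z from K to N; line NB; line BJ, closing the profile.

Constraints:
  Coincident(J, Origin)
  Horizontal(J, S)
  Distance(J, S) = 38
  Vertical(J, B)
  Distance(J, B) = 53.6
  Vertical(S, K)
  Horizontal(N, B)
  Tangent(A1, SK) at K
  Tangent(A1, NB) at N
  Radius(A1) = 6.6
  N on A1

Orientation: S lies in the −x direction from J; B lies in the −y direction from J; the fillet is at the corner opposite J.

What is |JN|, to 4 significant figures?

62.12

The virtual corner opposite J is at (-38.00, -53.60). The tangent condition forces ZK to be normal to SK and the tangent condition forces ZN to be normal to NB, with radius 6.6, so the center Z sits 6.6 in from both sides at Z = (-31.40, -47.00). That places the tangent points at K = (-38.00, -47.00) on SK and N = (-31.40, -53.60) on NB. Then |JN| = |N − J| = 62.12.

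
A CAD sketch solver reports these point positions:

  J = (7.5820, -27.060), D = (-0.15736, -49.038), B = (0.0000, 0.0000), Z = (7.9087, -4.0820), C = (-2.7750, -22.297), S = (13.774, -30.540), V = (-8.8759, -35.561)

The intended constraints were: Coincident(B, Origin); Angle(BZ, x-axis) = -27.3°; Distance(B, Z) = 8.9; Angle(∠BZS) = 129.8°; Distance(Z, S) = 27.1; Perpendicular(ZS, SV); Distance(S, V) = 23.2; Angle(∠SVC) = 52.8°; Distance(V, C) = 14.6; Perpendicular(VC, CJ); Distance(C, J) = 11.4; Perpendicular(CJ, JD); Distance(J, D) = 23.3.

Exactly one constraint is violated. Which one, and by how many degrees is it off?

Perpendicular(CJ, JD) — off by 5.30°.

B = (0.00, 0.00) ✓; BZ at -27.30° ✓; |BZ| = 8.900 ✓; ∠BZS = 129.8° ✓; |ZS| = 27.10 ✓; ∠(ZS, SV) = 90.00° ✓; |SV| = 23.20 ✓; ∠SVC = 52.80° ✓; |VC| = 14.60 ✓; ∠(VC, CJ) = 90.00° ✓; |CJ| = 11.40 ✓; ∠(CJ, JD) = 84.70° ✗; |JD| = 23.30 ✓.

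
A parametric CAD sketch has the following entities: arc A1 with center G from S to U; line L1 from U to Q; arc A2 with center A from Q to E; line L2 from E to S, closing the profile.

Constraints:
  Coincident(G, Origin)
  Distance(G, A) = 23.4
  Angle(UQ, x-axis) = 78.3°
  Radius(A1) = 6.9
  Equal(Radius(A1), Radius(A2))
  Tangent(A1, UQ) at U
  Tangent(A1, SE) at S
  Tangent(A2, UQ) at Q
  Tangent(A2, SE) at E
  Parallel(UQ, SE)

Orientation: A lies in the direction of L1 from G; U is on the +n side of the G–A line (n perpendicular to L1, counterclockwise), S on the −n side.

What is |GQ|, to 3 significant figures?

24.4

The slot axis is L1's direction at 78.3°, so u = (cos 78.3°, sin 78.3°) = (0.203, 0.979) and n = (−sin 78.3°, cos 78.3°) = (-0.979, 0.203). G is at the origin and A lies 23.4 along u from G, so A = 23.4·u = (4.75, 22.9). Tangency of A1 to both parallel lines with radius 6.9 puts U and S at G ± 6.9·n: U = (-6.76, 1.40), S = (6.76, -1.40). Equal radii place Q and E the same way about A: Q = A + 6.9·n = (-2.01, 24.3), E = A − 6.9·n = (11.5, 21.5). Then |GQ| = |Q − G| = 24.4.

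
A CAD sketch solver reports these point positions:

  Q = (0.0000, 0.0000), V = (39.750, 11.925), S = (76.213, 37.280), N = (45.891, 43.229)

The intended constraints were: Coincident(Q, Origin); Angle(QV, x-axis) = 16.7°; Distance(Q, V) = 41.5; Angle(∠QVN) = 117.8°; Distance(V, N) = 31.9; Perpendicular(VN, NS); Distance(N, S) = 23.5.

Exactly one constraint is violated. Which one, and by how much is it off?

Distance(N, S) = 23.5 — off by 7.40.

Q = (0.00, 0.00) ✓; QV at 16.70° ✓; |QV| = 41.50 ✓; ∠QVN = 117.8° ✓; |VN| = 31.90 ✓; ∠(VN, NS) = 90.00° ✓; |NS| = 30.90 ✗.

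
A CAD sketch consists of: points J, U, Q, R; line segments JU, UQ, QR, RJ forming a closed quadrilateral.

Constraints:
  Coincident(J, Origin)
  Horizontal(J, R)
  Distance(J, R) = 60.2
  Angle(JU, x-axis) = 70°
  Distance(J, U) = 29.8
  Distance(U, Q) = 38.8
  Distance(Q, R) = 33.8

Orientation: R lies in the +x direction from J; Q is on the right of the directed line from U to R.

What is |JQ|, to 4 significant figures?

27.98

J is at the origin; J and R share the same y with |JR| = 60.2 and R in +x, so R = (60.2, 0). JU runs at 70.0° with |JU| = 29.8, so U = (10.19, 28.00). Q is determined by |UQ| = 38.8 and |QR| = 33.8 together: it lies at the intersection of circle(U, 38.8) and circle(R, 33.8). With |UR| = 57.31, the foot of the radical line on UR is 31.82 from U and the perpendicular offset is √(38.8² − 31.82²) = 22.20. Taking the right-of-UR solution: Q = (27.11, -6.912).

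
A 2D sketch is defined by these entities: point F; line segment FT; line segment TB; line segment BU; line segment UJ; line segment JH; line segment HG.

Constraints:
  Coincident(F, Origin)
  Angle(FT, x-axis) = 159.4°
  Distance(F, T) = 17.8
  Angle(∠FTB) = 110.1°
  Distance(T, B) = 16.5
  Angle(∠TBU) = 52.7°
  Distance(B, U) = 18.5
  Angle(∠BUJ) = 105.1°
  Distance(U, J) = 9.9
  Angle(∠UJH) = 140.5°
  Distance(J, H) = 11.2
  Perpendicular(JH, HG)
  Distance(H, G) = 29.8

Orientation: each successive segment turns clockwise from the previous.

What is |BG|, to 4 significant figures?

13.03

∠UJH = 140.5° gives JH at -152.2° from the x-axis; with |JH| = 11.2, H = (-15.63, -2.933). JH ⟂ HG, so HG runs at 117.8°; with |HG| = 29.8, G = (-29.53, 23.43). Then |BG| = |G − B| = 13.03.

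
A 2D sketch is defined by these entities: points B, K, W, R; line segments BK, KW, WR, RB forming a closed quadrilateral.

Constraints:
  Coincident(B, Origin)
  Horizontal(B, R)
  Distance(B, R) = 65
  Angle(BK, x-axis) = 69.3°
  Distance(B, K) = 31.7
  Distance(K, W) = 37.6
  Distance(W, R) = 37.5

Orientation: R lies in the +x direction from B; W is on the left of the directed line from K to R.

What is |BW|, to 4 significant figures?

59.14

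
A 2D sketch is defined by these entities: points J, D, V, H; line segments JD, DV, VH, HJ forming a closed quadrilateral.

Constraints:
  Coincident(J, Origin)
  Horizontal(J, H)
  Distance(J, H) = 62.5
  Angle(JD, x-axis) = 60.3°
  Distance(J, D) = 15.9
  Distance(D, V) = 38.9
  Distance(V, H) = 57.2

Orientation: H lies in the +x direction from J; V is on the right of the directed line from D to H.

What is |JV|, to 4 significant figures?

27.29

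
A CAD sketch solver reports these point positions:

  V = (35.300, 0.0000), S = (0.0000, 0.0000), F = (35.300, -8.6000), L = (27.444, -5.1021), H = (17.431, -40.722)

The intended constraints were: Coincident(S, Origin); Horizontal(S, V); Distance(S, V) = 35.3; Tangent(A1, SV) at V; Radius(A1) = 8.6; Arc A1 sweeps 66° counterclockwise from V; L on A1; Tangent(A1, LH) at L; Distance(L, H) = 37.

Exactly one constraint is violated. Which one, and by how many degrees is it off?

Tangent(A1, LH) at L — off by 8.30°.

S = (0.00, 0.00) ✓; S.y = 0.00, V.y = 0.00 ✓; |SV| = 35.30 ✓; ∠(FV, VS) = 90.00° ✓; |FV| = 8.600 ✓; bearing(F→L) − bearing(F→V) = 66.00° ✓; |FL| = 8.600 ✓; ∠(FL, LH) = 81.70° ✗; |LH| = 37.00 ✓.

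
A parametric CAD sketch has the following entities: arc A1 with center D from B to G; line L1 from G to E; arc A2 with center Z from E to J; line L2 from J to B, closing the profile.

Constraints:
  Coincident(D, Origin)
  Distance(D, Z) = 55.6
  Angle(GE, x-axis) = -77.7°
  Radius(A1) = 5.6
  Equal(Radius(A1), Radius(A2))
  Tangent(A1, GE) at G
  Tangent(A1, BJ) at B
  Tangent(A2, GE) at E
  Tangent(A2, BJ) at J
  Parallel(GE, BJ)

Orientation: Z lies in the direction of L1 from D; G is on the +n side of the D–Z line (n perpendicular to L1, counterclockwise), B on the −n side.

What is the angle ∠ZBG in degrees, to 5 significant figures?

84.249°

D is at the origin and Z lies 55.6 along u from D, so Z = 55.6·u = (11.844, -54.324). Tangency of A1 to both parallel lines with radius 5.6 puts G and B at D ± 5.6·n: G = (5.4715, 1.1930), B = (-5.4715, -1.1930). Then cos ∠ZBG = BZ·BG / (|BZ||BG|), giving 84.249°.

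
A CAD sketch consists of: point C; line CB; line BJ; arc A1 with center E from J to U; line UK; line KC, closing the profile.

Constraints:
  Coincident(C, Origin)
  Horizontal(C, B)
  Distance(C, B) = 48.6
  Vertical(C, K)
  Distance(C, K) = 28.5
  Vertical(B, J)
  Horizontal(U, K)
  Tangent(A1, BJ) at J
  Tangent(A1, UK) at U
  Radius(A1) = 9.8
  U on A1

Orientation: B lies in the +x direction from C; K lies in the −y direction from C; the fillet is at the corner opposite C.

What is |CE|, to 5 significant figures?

43.071

CK is vertical with |CK| = 28.5 and K on the −y side, so K = (0.0000, -28.500). The virtual corner opposite C is at (48.600, -28.500). Since A1 is tangent to BJ there, EJ ⟂ BJ and tangency of A1 to UK means the radius EU is perpendicular to UK, with radius 9.8, so the center E sits 9.8 in from both sides at E = (38.800, -18.700). Then |CE| = |E − C| = 43.071.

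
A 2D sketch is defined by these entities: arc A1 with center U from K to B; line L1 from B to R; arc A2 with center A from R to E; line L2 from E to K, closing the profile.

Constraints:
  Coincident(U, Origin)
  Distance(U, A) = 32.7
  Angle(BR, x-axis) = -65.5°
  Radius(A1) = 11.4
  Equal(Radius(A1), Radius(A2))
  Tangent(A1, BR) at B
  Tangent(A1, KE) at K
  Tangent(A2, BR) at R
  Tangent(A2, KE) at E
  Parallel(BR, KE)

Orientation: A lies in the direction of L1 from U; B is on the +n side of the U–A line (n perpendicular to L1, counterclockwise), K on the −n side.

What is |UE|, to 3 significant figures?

34.6

Tangency of A1 to both parallel lines with radius 11.4 puts B and K at U ± 11.4·n: B = (10.4, 4.73), K = (-10.4, -4.73). Equal radii place R and E the same way about A: R = A + 11.4·n = (23.9, -25.0), E = A − 11.4·n = (3.19, -34.5). Then |UE| = |E − U| = 34.6.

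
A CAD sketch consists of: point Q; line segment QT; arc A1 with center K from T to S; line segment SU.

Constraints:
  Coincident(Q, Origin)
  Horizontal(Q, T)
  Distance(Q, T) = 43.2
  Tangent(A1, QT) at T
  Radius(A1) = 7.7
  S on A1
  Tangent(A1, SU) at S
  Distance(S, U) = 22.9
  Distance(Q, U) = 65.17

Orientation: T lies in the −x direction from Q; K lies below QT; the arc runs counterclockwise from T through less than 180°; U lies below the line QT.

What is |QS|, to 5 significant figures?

50.282

Checks: |KS| = 7.700 ✓; ∠(KS, SU) = 90.00° ✓; |SU| = 22.90 ✓; |QU| = 65.17 ✓.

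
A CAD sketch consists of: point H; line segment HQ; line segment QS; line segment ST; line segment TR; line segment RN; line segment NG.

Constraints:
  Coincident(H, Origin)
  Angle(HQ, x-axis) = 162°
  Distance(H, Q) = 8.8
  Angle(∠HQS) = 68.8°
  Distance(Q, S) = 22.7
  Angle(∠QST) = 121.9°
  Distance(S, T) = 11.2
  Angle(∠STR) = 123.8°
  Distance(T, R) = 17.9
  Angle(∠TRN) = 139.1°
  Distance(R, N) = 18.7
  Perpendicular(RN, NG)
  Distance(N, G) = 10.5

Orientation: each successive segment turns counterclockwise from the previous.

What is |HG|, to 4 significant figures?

16.27

∠TRN = 139.1° gives RN at 68.40° from the x-axis; with |RN| = 18.7, N = (25.48, 0.3284). The perpendicularity gives NG at right angles to RN, so NG runs at 158.4°; with |NG| = 10.5, G = (15.72, 4.194). Then |HG| = |G − H| = 16.27.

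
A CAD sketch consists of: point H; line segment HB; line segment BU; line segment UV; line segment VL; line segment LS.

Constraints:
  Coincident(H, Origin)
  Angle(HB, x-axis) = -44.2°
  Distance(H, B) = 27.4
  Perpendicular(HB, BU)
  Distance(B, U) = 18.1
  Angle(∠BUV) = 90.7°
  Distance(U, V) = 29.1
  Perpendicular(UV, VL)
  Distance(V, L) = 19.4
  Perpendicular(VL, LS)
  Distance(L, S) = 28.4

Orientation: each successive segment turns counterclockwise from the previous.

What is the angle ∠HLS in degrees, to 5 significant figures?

26.685°

The perpendicularity gives VL at right angles to UV, so VL runs at -134.90°; with |VL| = 19.4, L = (-2.0446, 0.67283). VL is perpendicular to LS, so LS runs at -44.900°; with |LS| = 28.4, S = (18.072, -19.374). Then cos ∠HLS = LH·LS / (|LH||LS|), giving 26.685°.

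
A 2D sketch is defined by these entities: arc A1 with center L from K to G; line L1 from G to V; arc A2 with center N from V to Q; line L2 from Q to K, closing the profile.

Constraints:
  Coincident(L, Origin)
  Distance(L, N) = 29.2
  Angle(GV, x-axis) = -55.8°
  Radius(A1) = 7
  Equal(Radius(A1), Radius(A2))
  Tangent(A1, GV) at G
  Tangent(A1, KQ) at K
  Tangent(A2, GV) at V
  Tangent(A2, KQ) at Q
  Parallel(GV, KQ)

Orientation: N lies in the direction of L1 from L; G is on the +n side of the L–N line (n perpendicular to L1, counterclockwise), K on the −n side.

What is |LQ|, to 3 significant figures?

30.0

Tangency of A1 to both parallel lines with radius 7.0 puts G and K at L ± 7.0·n: G = (5.79, 3.93), K = (-5.79, -3.93). Equal radii place V and Q the same way about N: V = N + 7.0·n = (22.2, -20.2), Q = N − 7.0·n = (10.6, -28.1). Then |LQ| = |Q − L| = 30.0.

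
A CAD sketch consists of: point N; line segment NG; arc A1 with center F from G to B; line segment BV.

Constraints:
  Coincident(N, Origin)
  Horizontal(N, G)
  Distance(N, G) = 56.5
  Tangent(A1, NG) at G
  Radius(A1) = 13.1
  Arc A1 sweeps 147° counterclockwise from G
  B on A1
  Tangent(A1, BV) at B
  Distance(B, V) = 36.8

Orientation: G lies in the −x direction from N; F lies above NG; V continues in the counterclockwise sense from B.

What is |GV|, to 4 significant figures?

50.10

N is at the origin; N and G share the same y with |NG| = 56.5 and G on the −x side, so G = (-56.50, 0.000). Since A1 is tangent to NG there, FG ⟂ NG, so F = G + (0, 13.1) = (-56.50, 13.10). On A1, G sits at bearing -90° from F; a 147° counterclockwise sweep puts B at bearing 57°, so B = F + 13.1·(cos 57°, sin 57°) = (-49.37, 24.09). Since A1 is tangent to BV there, FB ⟂ BV, so BV runs along (−sin 57°, cos 57°); with |BV| = 36.8, V = (-80.23, 44.13). Then |GV| = |V − G| = 50.10.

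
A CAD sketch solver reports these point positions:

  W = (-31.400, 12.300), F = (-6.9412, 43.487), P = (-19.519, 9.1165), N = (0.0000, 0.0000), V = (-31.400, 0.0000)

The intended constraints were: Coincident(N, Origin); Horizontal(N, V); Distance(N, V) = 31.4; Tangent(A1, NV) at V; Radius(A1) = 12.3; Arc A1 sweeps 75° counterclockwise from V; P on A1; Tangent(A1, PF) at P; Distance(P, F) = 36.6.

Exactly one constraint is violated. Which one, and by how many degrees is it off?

Tangent(A1, PF) at P — off by 5.10°.

N = (0.00, 0.00) ✓; N.y = 0.00, V.y = 0.00 ✓; |NV| = 31.40 ✓; ∠(WV, VN) = 90.00° ✓; |WV| = 12.30 ✓; bearing(W→P) − bearing(W→V) = 75.00° ✓; |WP| = 12.30 ✓; ∠(WP, PF) = 95.10° ✗; |PF| = 36.60 ✓.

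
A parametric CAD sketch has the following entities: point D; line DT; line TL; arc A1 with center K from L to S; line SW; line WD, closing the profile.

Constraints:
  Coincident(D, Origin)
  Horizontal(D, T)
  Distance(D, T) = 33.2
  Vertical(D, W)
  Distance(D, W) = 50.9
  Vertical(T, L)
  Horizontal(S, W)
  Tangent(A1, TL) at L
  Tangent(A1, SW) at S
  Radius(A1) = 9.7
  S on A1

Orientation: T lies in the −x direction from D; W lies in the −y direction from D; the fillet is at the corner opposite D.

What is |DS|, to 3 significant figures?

56.1

D is at the origin; D and T share the same y with |DT| = 33.2 and T on the −x side, so T = (-33.2, 0.00). D and W share the same x with |DW| = 50.9 and W on the −y side, so W = (0.00, -50.9). The virtual corner opposite D is at (-33.2, -50.9). The tangent condition forces KL to be normal to TL and the tangent condition forces KS to be normal to SW, with radius 9.7, so the center K sits 9.7 in from both sides at K = (-23.5, -41.2). That places the tangent points at L = (-33.2, -41.2) on TL and S = (-23.5, -50.9) on SW. Then |DS| = |S − D| = 56.1.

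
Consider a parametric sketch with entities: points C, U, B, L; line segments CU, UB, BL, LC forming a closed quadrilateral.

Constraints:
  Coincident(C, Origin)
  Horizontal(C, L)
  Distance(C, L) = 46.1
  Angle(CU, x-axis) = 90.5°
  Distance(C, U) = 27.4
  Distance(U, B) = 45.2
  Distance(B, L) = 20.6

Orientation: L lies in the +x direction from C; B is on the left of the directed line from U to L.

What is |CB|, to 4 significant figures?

48.95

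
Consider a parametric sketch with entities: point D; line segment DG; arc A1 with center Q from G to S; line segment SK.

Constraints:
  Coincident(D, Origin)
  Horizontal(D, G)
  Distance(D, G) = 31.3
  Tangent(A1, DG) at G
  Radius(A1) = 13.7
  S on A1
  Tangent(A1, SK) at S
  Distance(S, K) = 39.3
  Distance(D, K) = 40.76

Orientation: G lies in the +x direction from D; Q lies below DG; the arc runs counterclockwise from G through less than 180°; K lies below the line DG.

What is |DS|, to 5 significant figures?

20.617

D is at the origin; D and G share the same y with |DG| = 31.3 and G on the +x side, so G = (31.300, 0.0000). Tangency of A1 to DG means the radius QG is perpendicular to DG, so Q = G + (0, -13.7) = (31.300, -13.700). Since QS ⟂ SK (tangency), |QK| = √(13.7² + 39.3²) = 41.619 regardless of where S sits on A1. So K lies on both circle(D, 40.76) and circle(Q, 41.619); the below-DG intersection is K = (-0.32287, -40.759). S is the foot of the tangent from K: S = (19.463, -6.8027).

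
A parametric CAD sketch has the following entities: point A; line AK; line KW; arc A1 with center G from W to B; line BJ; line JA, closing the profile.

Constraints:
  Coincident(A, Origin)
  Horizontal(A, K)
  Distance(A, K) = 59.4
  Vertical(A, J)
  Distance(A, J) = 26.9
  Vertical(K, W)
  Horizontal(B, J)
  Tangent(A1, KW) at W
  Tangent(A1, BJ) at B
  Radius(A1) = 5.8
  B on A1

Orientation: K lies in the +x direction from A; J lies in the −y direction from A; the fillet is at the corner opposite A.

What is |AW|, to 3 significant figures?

63.0

A is at the origin; A and K share the same y with |AK| = 59.4 and K on the +x side, so K = (59.4, 0.00). AJ is vertical with |AJ| = 26.9 and J on the −y side, so J = (0.00, -26.9). The virtual corner opposite A is at (59.4, -26.9). Since A1 is tangent to KW there, GW ⟂ KW and since A1 is tangent to BJ there, GB ⟂ BJ, with radius 5.8, so the center G sits 5.8 in from both sides at G = (53.6, -21.1). That places the tangent points at W = (59.4, -21.1) on KW and B = (53.6, -26.9) on BJ. Then |AW| = |W − A| = 63.0.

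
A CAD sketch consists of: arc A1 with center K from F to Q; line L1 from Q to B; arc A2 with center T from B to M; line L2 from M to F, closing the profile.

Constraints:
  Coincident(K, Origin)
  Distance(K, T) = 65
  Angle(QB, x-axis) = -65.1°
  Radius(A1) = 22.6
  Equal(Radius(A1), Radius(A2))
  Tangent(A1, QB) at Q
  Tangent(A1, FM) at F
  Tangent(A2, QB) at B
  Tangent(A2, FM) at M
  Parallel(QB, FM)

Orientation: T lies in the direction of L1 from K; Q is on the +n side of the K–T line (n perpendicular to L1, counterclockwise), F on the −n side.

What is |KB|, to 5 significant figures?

68.817

The slot axis is L1's direction at -65.1°, so u = (cos -65.1°, sin -65.1°) = (0.42104, -0.90704) and n = (−sin -65.1°, cos -65.1°) = (0.90704, 0.42104). K is at the origin and T lies 65.0 along u from K, so T = 65.0·u = (27.367, -58.958). Tangency of A1 to both parallel lines with radius 22.6 puts Q and F at K ± 22.6·n: Q = (20.499, 9.5154), F = (-20.499, -9.5154). Equal radii place B and M the same way about T: B = T + 22.6·n = (47.867, -49.442), M = T − 22.6·n = (6.8681, -68.473). Then |KB| = |B − K| = 68.817.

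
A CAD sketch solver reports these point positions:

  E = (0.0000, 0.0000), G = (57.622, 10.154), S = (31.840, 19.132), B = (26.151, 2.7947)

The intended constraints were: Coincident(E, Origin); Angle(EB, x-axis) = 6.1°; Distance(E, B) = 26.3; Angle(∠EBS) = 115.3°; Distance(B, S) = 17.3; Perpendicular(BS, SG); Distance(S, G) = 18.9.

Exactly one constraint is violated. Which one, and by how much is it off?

Distance(S, G) = 18.9 — off by 8.40.

E = (0.00, 0.00) ✓; EB at 6.100° ✓; |EB| = 26.30 ✓; ∠EBS = 115.3° ✓; |BS| = 17.30 ✓; ∠(BS, SG) = 90.00° ✓; |SG| = 27.30 ✗.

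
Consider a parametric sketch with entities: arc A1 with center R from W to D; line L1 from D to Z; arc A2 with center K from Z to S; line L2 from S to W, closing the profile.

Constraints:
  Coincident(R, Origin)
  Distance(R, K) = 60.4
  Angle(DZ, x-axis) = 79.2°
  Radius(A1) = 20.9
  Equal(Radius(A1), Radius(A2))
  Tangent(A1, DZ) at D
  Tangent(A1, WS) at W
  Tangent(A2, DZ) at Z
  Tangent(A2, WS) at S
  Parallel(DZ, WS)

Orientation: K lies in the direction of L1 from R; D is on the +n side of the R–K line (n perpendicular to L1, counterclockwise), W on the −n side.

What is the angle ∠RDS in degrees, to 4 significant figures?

55.31°

Tangency of A1 to both parallel lines with radius 20.9 puts D and W at R ± 20.9·n: D = (-20.53, 3.916), W = (20.53, -3.916). Equal radii place Z and S the same way about K: Z = K + 20.9·n = (-9.212, 63.25), S = K − 20.9·n = (31.85, 55.41). Then cos ∠RDS = DR·DS / (|DR||DS|), giving 55.31°.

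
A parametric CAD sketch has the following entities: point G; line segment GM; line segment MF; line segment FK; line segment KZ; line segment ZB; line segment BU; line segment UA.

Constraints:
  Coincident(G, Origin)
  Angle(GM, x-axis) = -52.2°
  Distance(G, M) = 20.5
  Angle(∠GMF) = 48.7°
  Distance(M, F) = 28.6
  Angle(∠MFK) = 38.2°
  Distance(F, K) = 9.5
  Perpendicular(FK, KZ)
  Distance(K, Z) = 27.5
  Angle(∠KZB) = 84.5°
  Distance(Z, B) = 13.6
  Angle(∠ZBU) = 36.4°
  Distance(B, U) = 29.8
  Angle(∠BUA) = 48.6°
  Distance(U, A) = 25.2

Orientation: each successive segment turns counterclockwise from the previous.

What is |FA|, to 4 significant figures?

39.49

∠ZBU = 36.4° gives BU at -170.0° from the x-axis; with |BU| = 29.8, U = (8.829, -10.45). ∠BUA = 48.6° gives UA at -38.60° from the x-axis; with |UA| = 25.2, A = (28.52, -26.17). Then |FA| = |A − F| = 39.49.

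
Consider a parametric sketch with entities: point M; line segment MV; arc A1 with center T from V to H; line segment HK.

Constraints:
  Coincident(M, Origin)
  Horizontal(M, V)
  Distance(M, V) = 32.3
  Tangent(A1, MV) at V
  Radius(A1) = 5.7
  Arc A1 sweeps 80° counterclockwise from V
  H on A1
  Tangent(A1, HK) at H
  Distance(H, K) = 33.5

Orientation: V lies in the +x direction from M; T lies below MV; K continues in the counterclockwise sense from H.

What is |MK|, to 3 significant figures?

43.1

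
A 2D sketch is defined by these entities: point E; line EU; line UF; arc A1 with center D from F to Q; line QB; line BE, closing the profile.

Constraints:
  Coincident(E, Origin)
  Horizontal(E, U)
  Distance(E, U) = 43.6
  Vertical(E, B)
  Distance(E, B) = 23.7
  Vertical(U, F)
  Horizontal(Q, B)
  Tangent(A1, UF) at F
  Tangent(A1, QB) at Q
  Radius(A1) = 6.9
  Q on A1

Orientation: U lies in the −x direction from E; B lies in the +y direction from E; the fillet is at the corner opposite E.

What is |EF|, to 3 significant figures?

46.7

E is at the origin; EU is horizontal with |EU| = 43.6 and U on the −x side, so U = (-43.6, 0.00). E and B share the same x with |EB| = 23.7 and B on the +y side, so B = (0.00, 23.7). The virtual corner opposite E is at (-43.6, 23.7). Tangency of A1 to UF means the radius DF is perpendicular to UF and A1 meets QB tangentially, so DQ is at right angles to QB, with radius 6.9, so the center D sits 6.9 in from both sides at D = (-36.7, 16.8). That places the tangent points at F = (-43.6, 16.8) on UF and Q = (-36.7, 23.7) on QB. Then |EF| = |F − E| = 46.7.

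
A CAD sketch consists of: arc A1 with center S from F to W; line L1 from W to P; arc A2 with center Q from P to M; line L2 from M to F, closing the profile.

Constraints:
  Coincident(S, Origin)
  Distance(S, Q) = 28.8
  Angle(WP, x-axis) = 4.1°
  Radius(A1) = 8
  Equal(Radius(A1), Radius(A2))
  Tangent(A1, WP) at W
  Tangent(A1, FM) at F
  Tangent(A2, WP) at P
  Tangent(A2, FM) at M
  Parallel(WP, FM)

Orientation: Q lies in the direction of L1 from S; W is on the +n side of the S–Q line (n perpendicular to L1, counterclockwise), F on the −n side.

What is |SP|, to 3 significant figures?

29.9

The slot axis is L1's direction at 4.1°, so u = (cos 4.1°, sin 4.1°) = (0.997, 0.0715) and n = (−sin 4.1°, cos 4.1°) = (-0.0715, 0.997). S is at the origin and Q lies 28.8 along u from S, so Q = 28.8·u = (28.7, 2.06). Tangency of A1 to both parallel lines with radius 8.0 puts W and F at S ± 8.0·n: W = (-0.572, 7.98), F = (0.572, -7.98). Equal radii place P and M the same way about Q: P = Q + 8.0·n = (28.2, 10.0), M = Q − 8.0·n = (29.3, -5.92). Then |SP| = |P − S| = 29.9.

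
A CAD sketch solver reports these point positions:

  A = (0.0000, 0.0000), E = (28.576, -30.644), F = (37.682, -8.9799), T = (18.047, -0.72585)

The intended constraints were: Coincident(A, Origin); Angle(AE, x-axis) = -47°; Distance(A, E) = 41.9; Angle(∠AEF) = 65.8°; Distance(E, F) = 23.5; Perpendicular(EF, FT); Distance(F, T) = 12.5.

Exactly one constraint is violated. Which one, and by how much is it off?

Distance(F, T) = 12.5 — off by 8.80.

A = (0.00, 0.00) ✓; AE at -47.00° ✓; |AE| = 41.90 ✓; ∠AEF = 65.80° ✓; |EF| = 23.50 ✓; ∠(EF, FT) = 90.00° ✓; |FT| = 21.30 ✗.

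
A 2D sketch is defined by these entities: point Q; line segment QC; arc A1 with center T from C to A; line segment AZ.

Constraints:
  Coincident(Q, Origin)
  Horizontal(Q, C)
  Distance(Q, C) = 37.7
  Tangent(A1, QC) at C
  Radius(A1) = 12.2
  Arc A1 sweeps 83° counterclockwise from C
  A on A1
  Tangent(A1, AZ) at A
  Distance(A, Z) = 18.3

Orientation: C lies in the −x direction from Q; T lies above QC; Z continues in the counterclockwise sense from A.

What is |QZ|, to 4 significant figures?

37.14

Q is at the origin; QC is horizontal with |QC| = 37.7 and C on the −x side, so C = (-37.70, 0.000). A1 meets QC tangentially, so TC is at right angles to QC, so T = C + (0, 12.2) = (-37.70, 12.20). On A1, C sits at bearing -90° from T; an 83° counterclockwise sweep puts A at bearing -7°, so A = T + 12.2·(cos -7°, sin -7°) = (-25.59, 10.71). Since A1 is tangent to AZ there, TA ⟂ AZ, so AZ runs along (−sin -7°, cos -7°); with |AZ| = 18.3, Z = (-23.36, 28.88). Then |QZ| = |Z − Q| = 37.14.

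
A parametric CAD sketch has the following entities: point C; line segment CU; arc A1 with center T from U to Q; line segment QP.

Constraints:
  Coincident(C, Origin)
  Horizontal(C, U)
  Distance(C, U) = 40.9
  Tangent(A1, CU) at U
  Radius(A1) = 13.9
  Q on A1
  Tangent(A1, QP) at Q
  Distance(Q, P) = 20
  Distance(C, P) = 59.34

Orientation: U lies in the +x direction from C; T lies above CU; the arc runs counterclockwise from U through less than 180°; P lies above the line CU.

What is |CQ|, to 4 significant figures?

57.07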